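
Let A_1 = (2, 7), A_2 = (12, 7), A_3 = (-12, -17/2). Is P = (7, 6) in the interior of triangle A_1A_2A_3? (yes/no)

yes

Barycentric coordinates of P: (107/310, 183/310, 2/31).
The three coordinates are positive, positive, positive; a point is interior exactly when all three are positive.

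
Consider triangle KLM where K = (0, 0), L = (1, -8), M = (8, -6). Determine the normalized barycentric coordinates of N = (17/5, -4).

(2/5, 1/5, 2/5)

Signed area of the reference triangle: [KLM] = ½·(0·(-8−(-6)) + 1·(-6−0) + 8·(0−(-8))) = ½·(0 − 6 + 64) = 29.
[NLM] = ½·((17/5)·(-8−(-6)) + 1·(-6−(-4)) + 8·(-4−(-8))) = ½·(-34/5 − 2 + 32) = 58/5, so the K-coordinate is (58/5)/29 = 2/5.
[KNM] = ½·(0·(-4−(-6)) + (17/5)·(-6−0) + 8·(0−(-4))) = ½·(0 − 102/5 + 32) = 29/5, so the L-coordinate is 1/5.
[KLN] = ½·(0·(-8−(-4)) + 1·(-4−0) + (17/5)·(0−(-8))) = ½·(0 − 4 + 136/5) = 58/5, so the M-coordinate is 2/5.
Check: 2/5 + 1/5 + 2/5 = 1.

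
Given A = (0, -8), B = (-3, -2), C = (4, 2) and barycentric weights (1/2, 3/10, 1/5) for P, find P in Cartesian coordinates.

P = (1/2)·A + (3/10)·B + (1/5)·C.
x-coordinate: (1/2)·0 + (3/10)·(-3) + (1/5)·4 = -1/10.
y-coordinate: (1/2)·(-8) + (3/10)·(-2) + (1/5)·2 = -21/5.

(-1/10, -21/5)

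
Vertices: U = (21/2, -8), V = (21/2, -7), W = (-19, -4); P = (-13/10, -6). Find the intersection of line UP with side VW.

(-17/4, -11/2)

Barycentric coordinates of P with respect to UVW: (1/5, 2/5, 2/5).
On side VW the U-coordinate is zero; dropping P's U-weight 1/5 and renormalizing the remaining 2/5 : 2/5 gives weights 1/2, 1/2 on V, W.
Q = (1/2)·(21/2, -7) + (1/2)·(-19, -4) = (-17/4, -11/2).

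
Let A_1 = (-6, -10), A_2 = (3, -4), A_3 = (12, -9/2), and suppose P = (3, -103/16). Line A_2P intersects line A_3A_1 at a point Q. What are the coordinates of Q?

(3, -29/4)

Barycentric coordinates of P with respect to A_1A_2A_3: (3/8, 1/4, 3/8).
On side A_3A_1 the A_2-coordinate is zero; dropping P's A_2-weight 1/4 and renormalizing the remaining 3/8 : 3/8 gives weights 1/2, 1/2 on A_3, A_1.
Q = (1/2)·(12, -9/2) + (1/2)·(-6, -10) = (3, -29/4).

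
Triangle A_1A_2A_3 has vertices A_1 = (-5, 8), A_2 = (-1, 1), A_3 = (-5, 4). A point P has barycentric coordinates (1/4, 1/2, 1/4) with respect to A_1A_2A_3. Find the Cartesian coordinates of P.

P = (1/4)·A_1 + (1/2)·A_2 + (1/4)·A_3.
x-coordinate: (1/4)·(-5) + (1/2)·(-1) + (1/4)·(-5) = -3.
y-coordinate: (1/4)·8 + (1/2)·1 + (1/4)·4 = 7/2.

(-3, 7/2)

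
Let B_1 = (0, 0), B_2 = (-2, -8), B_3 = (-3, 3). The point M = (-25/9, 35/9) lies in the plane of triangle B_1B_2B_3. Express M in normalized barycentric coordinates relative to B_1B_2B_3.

Signed area of the reference triangle: [B_1B_2B_3] = ½·(0·(-8−3) + (-2)·(3−0) + (-3)·(0−(-8))) = ½·(0 − 6 − 24) = -15.
[MB_2B_3] = ½·((-25/9)·(-8−3) + (-2)·(3−(35/9)) + (-3)·(35/9−(-8))) = ½·(275/9 + 16/9 − 107/3) = -5/3, so the B_1-coordinate is (-5/3)/(-15) = 1/9.
[B_1MB_3] = ½·(0·(35/9−3) + (-25/9)·(3−0) + (-3)·(0−(35/9))) = ½·(0 − 25/3 + 35/3) = 5/3, so the B_2-coordinate is -1/9.
[B_1B_2M] = ½·(0·(-8−(35/9)) + (-2)·(35/9−0) + (-25/9)·(0−(-8))) = ½·(0 − 70/9 − 200/9) = -15, so the B_3-coordinate is 1.

(1/9, -1/9, 1)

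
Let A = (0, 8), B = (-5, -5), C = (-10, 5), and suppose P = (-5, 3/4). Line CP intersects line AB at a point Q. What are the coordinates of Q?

(-10/3, -2/3)

Barycentric coordinates of P with respect to ABC: (1/4, 1/2, 1/4).
On side AB the C-coordinate is zero; dropping P's C-weight 1/4 and renormalizing the remaining 1/4 : 1/2 gives weights 1/3, 2/3 on A, B.
Q = (1/3)·(0, 8) + (2/3)·(-5, -5) = (-10/3, -2/3).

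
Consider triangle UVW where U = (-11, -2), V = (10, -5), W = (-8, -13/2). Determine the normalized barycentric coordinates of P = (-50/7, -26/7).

Signed area of the reference triangle: [UVW] = ½·((-11)·(-5−(-13/2)) + 10·(-13/2−(-2)) + (-8)·(-2−(-5))) = ½·(-33/2 − 45 − 24) = -171/4.
[PVW] = ½·((-50/7)·(-5−(-13/2)) + 10·(-13/2−(-26/7)) + (-8)·(-26/7−(-5))) = ½·(-75/7 − 195/7 − 72/7) = -171/7, so the U-coordinate is (-171/7)/(-171/4) = 4/7.
[UPW] = ½·((-11)·(-26/7−(-13/2)) + (-50/7)·(-13/2−(-2)) + (-8)·(-2−(-26/7))) = ½·(-429/14 + 225/7 − 96/7) = -171/28, so the V-coordinate is 1/7.
[UVP] = ½·((-11)·(-5−(-26/7)) + 10·(-26/7−(-2)) + (-50/7)·(-2−(-5))) = ½·(99/7 − 120/7 − 150/7) = -171/14, so the W-coordinate is 2/7.
Check: 4/7 + 1/7 + 2/7 = 1.

(4/7, 1/7, 2/7)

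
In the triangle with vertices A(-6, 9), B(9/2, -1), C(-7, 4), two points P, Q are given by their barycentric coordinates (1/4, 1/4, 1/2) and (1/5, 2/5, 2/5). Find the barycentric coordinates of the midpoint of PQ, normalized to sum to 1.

Since both coordinate triples sum to 1, the midpoint's barycentrics are the componentwise average.
(1/4+1/5)/2 = 9/40; similarly 13/40 and 9/20.

(9/40, 13/40, 9/20)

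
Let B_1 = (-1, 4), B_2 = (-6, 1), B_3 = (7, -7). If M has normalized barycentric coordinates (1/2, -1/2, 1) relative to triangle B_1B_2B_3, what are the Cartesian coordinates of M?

M = (1/2)·B_1 + (-1/2)·B_2 + 1·B_3.
x-coordinate: (1/2)·(-1) + (-1/2)·(-6) + 1·7 = 19/2.
y-coordinate: (1/2)·4 + (-1/2)·1 + 1·(-7) = -11/2.

(19/2, -11/2)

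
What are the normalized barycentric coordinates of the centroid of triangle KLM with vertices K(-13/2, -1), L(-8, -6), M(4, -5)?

The centroid is the average of the vertices, so each weight is 1/3.

(1/3, 1/3, 1/3)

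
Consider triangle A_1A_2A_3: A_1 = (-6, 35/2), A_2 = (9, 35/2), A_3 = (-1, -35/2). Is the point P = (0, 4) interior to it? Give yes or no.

yes

Barycentric coordinates of P: (12/35, 19/70, 27/70).
The three coordinates are positive, positive, positive; a point is interior exactly when all three are positive.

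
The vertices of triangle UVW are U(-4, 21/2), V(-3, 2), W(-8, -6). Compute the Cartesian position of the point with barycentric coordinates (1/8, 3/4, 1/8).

P = (1/8)·U + (3/4)·V + (1/8)·W.
x-coordinate: (1/8)·(-4) + (3/4)·(-3) + (1/8)·(-8) = -15/4.
y-coordinate: (1/8)·(21/2) + (3/4)·2 + (1/8)·(-6) = 33/16.

(-15/4, 33/16)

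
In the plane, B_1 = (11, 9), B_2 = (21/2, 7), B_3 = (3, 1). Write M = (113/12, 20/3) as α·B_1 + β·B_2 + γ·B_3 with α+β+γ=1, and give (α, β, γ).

(1/3, 1/2, 1/6)

Signed area of the reference triangle: [B_1B_2B_3] = ½·(11·(7−1) + (21/2)·(1−9) + 3·(9−7)) = ½·(66 − 84 + 6) = -6.
[MB_2B_3] = ½·((113/12)·(7−1) + (21/2)·(1−(20/3)) + 3·(20/3−7)) = ½·(113/2 − 119/2 − 1) = -2, so the B_1-coordinate is (-2)/(-6) = 1/3.
[B_1MB_3] = ½·(11·(20/3−1) + (113/12)·(1−9) + 3·(9−(20/3))) = ½·(187/3 − 226/3 + 7) = -3, so the B_2-coordinate is 1/2.
[B_1B_2M] = ½·(11·(7−(20/3)) + (21/2)·(20/3−9) + (113/12)·(9−7)) = ½·(11/3 − 49/2 + 113/6) = -1, so the B_3-coordinate is 1/6.
Check: 1/3 + 1/2 + 1/6 = 1.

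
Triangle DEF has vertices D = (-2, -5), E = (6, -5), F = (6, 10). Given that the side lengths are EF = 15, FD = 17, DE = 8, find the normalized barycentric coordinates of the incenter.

The incenter has barycentric coordinates proportional to the opposite side lengths: (15 : 17 : 8).
Normalizing by 15+17+8 = 40 gives (3/8, 17/40, 1/5).

(3/8, 17/40, 1/5)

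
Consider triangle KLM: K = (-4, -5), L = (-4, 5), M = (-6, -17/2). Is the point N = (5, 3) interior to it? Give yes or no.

Barycentric coordinates of N: (251/40, -31/40, -9/2).
The three coordinates are positive, negative, negative; a point is interior exactly when all three are positive.

no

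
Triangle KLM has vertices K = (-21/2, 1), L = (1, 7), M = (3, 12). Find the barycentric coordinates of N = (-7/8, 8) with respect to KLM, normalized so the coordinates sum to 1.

(1/4, 1/4, 1/2)

Signed area of the reference triangle: [KLM] = ½·((-21/2)·(7−12) + 1·(12−1) + 3·(1−7)) = ½·(105/2 + 11 − 18) = 91/4.
[NLM] = ½·((-7/8)·(7−12) + 1·(12−8) + 3·(8−7)) = ½·(35/8 + 4 + 3) = 91/16, so the K-coordinate is (91/16)/(91/4) = 1/4.
[KNM] = ½·((-21/2)·(8−12) + (-7/8)·(12−1) + 3·(1−8)) = ½·(42 − 77/8 − 21) = 91/16, so the L-coordinate is 1/4.
[KLN] = ½·((-21/2)·(7−8) + 1·(8−1) + (-7/8)·(1−7)) = ½·(21/2 + 7 + 21/4) = 91/8, so the M-coordinate is 1/2.
Check: 1/4 + 1/4 + 1/2 = 1.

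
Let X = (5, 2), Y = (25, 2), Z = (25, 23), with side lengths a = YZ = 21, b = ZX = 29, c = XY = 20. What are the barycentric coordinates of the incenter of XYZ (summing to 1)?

The incenter has barycentric coordinates proportional to the opposite side lengths: (21 : 29 : 20).
Normalizing by 21+29+20 = 70 gives (3/10, 29/70, 2/7).

(3/10, 29/70, 2/7)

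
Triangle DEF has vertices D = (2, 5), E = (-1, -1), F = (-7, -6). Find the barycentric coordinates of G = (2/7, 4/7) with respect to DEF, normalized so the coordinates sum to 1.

(1/7, 1, -1/7)

Signed area of the reference triangle: [DEF] = ½·(2·(-1−(-6)) + (-1)·(-6−5) + (-7)·(5−(-1))) = ½·(10 + 11 − 42) = -21/2.
[GEF] = ½·((2/7)·(-1−(-6)) + (-1)·(-6−(4/7)) + (-7)·(4/7−(-1))) = ½·(10/7 + 46/7 − 11) = -3/2, so the D-coordinate is (-3/2)/(-21/2) = 1/7.
[DGF] = ½·(2·(4/7−(-6)) + (2/7)·(-6−5) + (-7)·(5−(4/7))) = ½·(92/7 − 22/7 − 31) = -21/2, so the E-coordinate is 1.
[DEG] = ½·(2·(-1−(4/7)) + (-1)·(4/7−5) + (2/7)·(5−(-1))) = ½·(-22/7 + 31/7 + 12/7) = 3/2, so the F-coordinate is -1/7.
Check: 1/7 + 1 − 1/7 = 1.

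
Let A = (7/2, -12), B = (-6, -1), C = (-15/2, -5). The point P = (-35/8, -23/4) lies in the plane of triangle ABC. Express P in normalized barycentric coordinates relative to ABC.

(1/4, 1/4, 1/2)

Signed area of the reference triangle: [ABC] = ½·((7/2)·(-1−(-5)) + (-6)·(-5−(-12)) + (-15/2)·(-12−(-1))) = ½·(14 − 42 + 165/2) = 109/4.
[PBC] = ½·((-35/8)·(-1−(-5)) + (-6)·(-5−(-23/4)) + (-15/2)·(-23/4−(-1))) = ½·(-35/2 − 9/2 + 285/8) = 109/16, so the A-coordinate is (109/16)/(109/4) = 1/4.
[APC] = ½·((7/2)·(-23/4−(-5)) + (-35/8)·(-5−(-12)) + (-15/2)·(-12−(-23/4))) = ½·(-21/8 − 245/8 + 375/8) = 109/16, so the B-coordinate is 1/4.
[ABP] = ½·((7/2)·(-1−(-23/4)) + (-6)·(-23/4−(-12)) + (-35/8)·(-12−(-1))) = ½·(133/8 − 75/2 + 385/8) = 109/8, so the C-coordinate is 1/2.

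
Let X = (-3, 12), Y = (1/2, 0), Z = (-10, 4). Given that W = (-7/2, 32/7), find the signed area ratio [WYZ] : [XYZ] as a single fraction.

2/7

[XYZ] = ½·((-3)·(0−4) + (1/2)·(4−12) + (-10)·(12−0)) = ½·(12 − 4 − 120) = -56.
[WYZ] = ½·((-7/2)·(0−4) + (1/2)·(4−(32/7)) + (-10)·(32/7−0)) = ½·(14 − 2/7 − 320/7) = -16, so the ratio is (-16)/(-56) = 2/7.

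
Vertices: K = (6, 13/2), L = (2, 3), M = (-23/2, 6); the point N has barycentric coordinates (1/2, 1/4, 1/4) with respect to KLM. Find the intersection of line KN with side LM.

Line KN meets LM where the K-coordinate vanishes; zeroing N's K-weight and renormalizing leaves L, M-weights 1/4 : 1/4 → (1/2, 1/2).
So J = (1/2)·L + (1/2)·M = (-19/4, 9/2).

(-19/4, 9/2)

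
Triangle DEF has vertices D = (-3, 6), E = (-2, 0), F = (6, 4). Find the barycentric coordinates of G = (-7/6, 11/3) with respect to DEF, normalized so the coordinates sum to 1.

(1/2, 1/3, 1/6)

Signed area of the reference triangle: [DEF] = ½·((-3)·(0−4) + (-2)·(4−6) + 6·(6−0)) = ½·(12 + 4 + 36) = 26.
[GEF] = ½·((-7/6)·(0−4) + (-2)·(4−(11/3)) + 6·(11/3−0)) = ½·(14/3 − 2/3 + 22) = 13, so the D-coordinate is 13/26 = 1/2.
[DGF] = ½·((-3)·(11/3−4) + (-7/6)·(4−6) + 6·(6−(11/3))) = ½·(1 + 7/3 + 14) = 26/3, so the E-coordinate is 1/3.
[DEG] = ½·((-3)·(0−(11/3)) + (-2)·(11/3−6) + (-7/6)·(6−0)) = ½·(11 + 14/3 − 7) = 13/3, so the F-coordinate is 1/6.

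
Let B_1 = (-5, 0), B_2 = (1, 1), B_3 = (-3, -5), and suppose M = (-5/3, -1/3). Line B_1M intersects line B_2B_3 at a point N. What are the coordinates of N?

Barycentric coordinates of M with respect to B_1B_2B_3: (1/3, 1/2, 1/6).
On side B_2B_3 the B_1-coordinate is zero; dropping M's B_1-weight 1/3 and renormalizing the remaining 1/2 : 1/6 gives weights 3/4, 1/4 on B_2, B_3.
N = (3/4)·(1, 1) + (1/4)·(-3, -5) = (0, -1/2).

(0, -1/2)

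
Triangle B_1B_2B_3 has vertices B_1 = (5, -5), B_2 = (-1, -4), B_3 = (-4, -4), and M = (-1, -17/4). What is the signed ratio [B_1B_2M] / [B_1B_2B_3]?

[B_1B_2B_3] = ½·(5·(-4−(-4)) + (-1)·(-4−(-5)) + (-4)·(-5−(-4))) = ½·(0 − 1 + 4) = 3/2.
[B_1B_2M] = ½·(5·(-4−(-17/4)) + (-1)·(-17/4−(-5)) + (-1)·(-5−(-4))) = ½·(5/4 − 3/4 + 1) = 3/4, so the ratio is (3/4)/(3/2) = 1/2.

1/2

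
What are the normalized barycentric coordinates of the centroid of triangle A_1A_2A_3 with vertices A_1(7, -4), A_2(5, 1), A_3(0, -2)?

(1/3, 1/3, 1/3)

The centroid is the average of the vertices, so each weight is 1/3.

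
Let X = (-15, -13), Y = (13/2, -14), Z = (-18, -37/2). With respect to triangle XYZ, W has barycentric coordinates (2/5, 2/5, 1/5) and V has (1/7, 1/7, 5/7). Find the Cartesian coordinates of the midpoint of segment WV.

(-295/28, -221/14)

Barycentric coordinates of the midpoint are the average: (19/70, 19/70, 16/35).
Converting: (19/70)·X + (19/70)·Y + (16/35)·Z = (-295/28, -221/14).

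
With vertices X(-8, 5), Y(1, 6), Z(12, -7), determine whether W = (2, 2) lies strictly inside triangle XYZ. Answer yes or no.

yes

Barycentric coordinates of W: (31/128, 15/32, 37/128).
The three coordinates are positive, positive, positive; a point is interior exactly when all three are positive.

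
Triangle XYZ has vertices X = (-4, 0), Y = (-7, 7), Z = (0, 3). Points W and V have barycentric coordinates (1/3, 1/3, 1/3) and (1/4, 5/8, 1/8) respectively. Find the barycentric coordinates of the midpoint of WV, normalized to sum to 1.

Since both coordinate triples sum to 1, the midpoint's barycentrics are the componentwise average.
(1/3+1/4)/2 = 7/24; similarly 23/48 and 11/48.

(7/24, 23/48, 11/48)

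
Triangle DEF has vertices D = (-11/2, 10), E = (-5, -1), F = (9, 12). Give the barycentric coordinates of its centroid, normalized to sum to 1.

The centroid is the average of the vertices, so each weight is 1/3.

(1/3, 1/3, 1/3)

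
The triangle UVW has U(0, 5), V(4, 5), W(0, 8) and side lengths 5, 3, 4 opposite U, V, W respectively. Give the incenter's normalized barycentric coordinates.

(5/12, 1/4, 1/3)

The incenter has barycentric coordinates proportional to the opposite side lengths: (5 : 3 : 4).
Normalizing by 5+3+4 = 12 gives (5/12, 1/4, 1/3).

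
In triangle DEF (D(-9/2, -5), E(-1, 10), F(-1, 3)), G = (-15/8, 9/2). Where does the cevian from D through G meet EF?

(-1, 23/3)

Barycentric coordinates of G with respect to DEF: (1/4, 1/2, 1/4).
On side EF the D-coordinate is zero; dropping G's D-weight 1/4 and renormalizing the remaining 1/2 : 1/4 gives weights 2/3, 1/3 on E, F.
H = (2/3)·(-1, 10) + (1/3)·(-1, 3) = (-1, 23/3).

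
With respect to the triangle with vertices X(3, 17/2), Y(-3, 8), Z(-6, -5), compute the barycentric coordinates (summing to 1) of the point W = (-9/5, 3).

(2/5, 1/5, 2/5)

Signed area of the reference triangle: [XYZ] = ½·(3·(8−(-5)) + (-3)·(-5−(17/2)) + (-6)·(17/2−8)) = ½·(39 + 81/2 − 3) = 153/4.
[WYZ] = ½·((-9/5)·(8−(-5)) + (-3)·(-5−3) + (-6)·(3−8)) = ½·(-117/5 + 24 + 30) = 153/10, so the X-coordinate is (153/10)/(153/4) = 2/5.
[XWZ] = ½·(3·(3−(-5)) + (-9/5)·(-5−(17/2)) + (-6)·(17/2−3)) = ½·(24 + 243/10 − 33) = 153/20, so the Y-coordinate is 1/5.
[XYW] = ½·(3·(8−3) + (-3)·(3−(17/2)) + (-9/5)·(17/2−8)) = ½·(15 + 33/2 − 9/10) = 153/10, so the Z-coordinate is 2/5.
Check: 2/5 + 1/5 + 2/5 = 1.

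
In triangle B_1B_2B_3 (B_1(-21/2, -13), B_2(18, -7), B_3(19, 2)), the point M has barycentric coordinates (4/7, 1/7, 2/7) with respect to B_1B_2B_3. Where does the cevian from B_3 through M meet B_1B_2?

(-24/5, -59/5)

Line B_3M meets B_1B_2 where the B_3-coordinate vanishes; zeroing M's B_3-weight and renormalizing leaves B_1, B_2-weights 4/7 : 1/7 → (4/5, 1/5).
So N = (4/5)·B_1 + (1/5)·B_2 = (-24/5, -59/5).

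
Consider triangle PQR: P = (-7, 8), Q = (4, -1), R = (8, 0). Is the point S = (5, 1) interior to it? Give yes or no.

Barycentric coordinates of S: (7/47, 9/47, 31/47).
The three coordinates are positive, positive, positive; a point is interior exactly when all three are positive.

yes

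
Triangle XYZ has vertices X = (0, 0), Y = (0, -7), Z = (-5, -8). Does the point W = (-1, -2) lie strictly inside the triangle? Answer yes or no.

Barycentric coordinates of W: (26/35, 2/35, 1/5).
The three coordinates are positive, positive, positive; a point is interior exactly when all three are positive.

yes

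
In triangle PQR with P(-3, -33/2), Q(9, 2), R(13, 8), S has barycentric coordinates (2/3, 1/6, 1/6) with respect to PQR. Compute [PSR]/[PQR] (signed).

1/6

The signed ratio [PSR]/[PQR] equals the barycentric coordinate of S at vertex Q, which is 1/6.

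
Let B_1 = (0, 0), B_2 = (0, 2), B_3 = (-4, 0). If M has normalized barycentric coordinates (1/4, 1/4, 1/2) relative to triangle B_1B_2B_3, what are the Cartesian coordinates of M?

M = (1/4)·B_1 + (1/4)·B_2 + (1/2)·B_3.
x-coordinate: (1/4)·0 + (1/4)·0 + (1/2)·(-4) = -2.
y-coordinate: (1/4)·0 + (1/4)·2 + (1/2)·0 = 1/2.

(-2, 1/2)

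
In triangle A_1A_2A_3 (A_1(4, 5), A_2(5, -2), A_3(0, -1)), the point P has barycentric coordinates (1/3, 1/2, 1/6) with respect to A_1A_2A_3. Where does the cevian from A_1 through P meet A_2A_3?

Line A_1P meets A_2A_3 where the A_1-coordinate vanishes; zeroing P's A_1-weight and renormalizing leaves A_2, A_3-weights 1/2 : 1/6 → (3/4, 1/4).
So Q = (3/4)·A_2 + (1/4)·A_3 = (15/4, -7/4).

(15/4, -7/4)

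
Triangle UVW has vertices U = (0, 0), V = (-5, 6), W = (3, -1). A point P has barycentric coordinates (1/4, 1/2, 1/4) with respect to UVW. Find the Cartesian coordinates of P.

(-7/4, 11/4)

P = (1/4)·U + (1/2)·V + (1/4)·W.
x-coordinate: (1/4)·0 + (1/2)·(-5) + (1/4)·3 = -7/4.
y-coordinate: (1/4)·0 + (1/2)·6 + (1/4)·(-1) = 11/4.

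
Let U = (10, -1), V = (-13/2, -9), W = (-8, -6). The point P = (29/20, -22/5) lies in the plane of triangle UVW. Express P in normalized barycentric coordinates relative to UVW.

(1/2, 3/10, 1/5)

Signed area of the reference triangle: [UVW] = ½·(10·(-9−(-6)) + (-13/2)·(-6−(-1)) + (-8)·(-1−(-9))) = ½·(-30 + 65/2 − 64) = -123/4.
[PVW] = ½·((29/20)·(-9−(-6)) + (-13/2)·(-6−(-22/5)) + (-8)·(-22/5−(-9))) = ½·(-87/20 + 52/5 − 184/5) = -123/8, so the U-coordinate is (-123/8)/(-123/4) = 1/2.
[UPW] = ½·(10·(-22/5−(-6)) + (29/20)·(-6−(-1)) + (-8)·(-1−(-22/5))) = ½·(16 − 29/4 − 136/5) = -369/40, so the V-coordinate is 3/10.
[UVP] = ½·(10·(-9−(-22/5)) + (-13/2)·(-22/5−(-1)) + (29/20)·(-1−(-9))) = ½·(-46 + 221/10 + 58/5) = -123/20, so the W-coordinate is 1/5.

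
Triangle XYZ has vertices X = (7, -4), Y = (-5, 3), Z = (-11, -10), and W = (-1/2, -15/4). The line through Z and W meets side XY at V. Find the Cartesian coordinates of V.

Barycentric coordinates of W with respect to XYZ: (1/2, 1/4, 1/4).
On side XY the Z-coordinate is zero; dropping W's Z-weight 1/4 and renormalizing the remaining 1/2 : 1/4 gives weights 2/3, 1/3 on X, Y.
V = (2/3)·(7, -4) + (1/3)·(-5, 3) = (3, -5/3).

(3, -5/3)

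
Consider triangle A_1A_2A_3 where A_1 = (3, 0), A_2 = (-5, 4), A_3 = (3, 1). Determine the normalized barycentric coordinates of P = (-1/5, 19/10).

Signed area of the reference triangle: [A_1A_2A_3] = ½·(3·(4−1) + (-5)·(1−0) + 3·(0−4)) = ½·(9 − 5 − 12) = -4.
[PA_2A_3] = ½·((-1/5)·(4−1) + (-5)·(1−(19/10)) + 3·(19/10−4)) = ½·(-3/5 + 9/2 − 63/10) = -6/5, so the A_1-coordinate is (-6/5)/(-4) = 3/10.
[A_1PA_3] = ½·(3·(19/10−1) + (-1/5)·(1−0) + 3·(0−(19/10))) = ½·(27/10 − 1/5 − 57/10) = -8/5, so the A_2-coordinate is 2/5.
[A_1A_2P] = ½·(3·(4−(19/10)) + (-5)·(19/10−0) + (-1/5)·(0−4)) = ½·(63/10 − 19/2 + 4/5) = -6/5, so the A_3-coordinate is 3/10.
Check: 3/10 + 2/5 + 3/10 = 1.

(3/10, 2/5, 3/10)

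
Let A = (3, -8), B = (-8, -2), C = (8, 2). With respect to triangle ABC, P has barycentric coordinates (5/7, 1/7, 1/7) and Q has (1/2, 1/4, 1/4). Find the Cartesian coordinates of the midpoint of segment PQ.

Barycentric coordinates of the midpoint are the average: (17/28, 11/56, 11/56).
Converting: (17/28)·A + (11/56)·B + (11/56)·C = (51/28, -34/7).

(51/28, -34/7)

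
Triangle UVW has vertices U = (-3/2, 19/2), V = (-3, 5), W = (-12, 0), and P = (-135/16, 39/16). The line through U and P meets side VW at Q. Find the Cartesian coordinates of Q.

Barycentric coordinates of P with respect to UVW: (1/8, 1/4, 5/8).
On side VW the U-coordinate is zero; dropping P's U-weight 1/8 and renormalizing the remaining 1/4 : 5/8 gives weights 2/7, 5/7 on V, W.
Q = (2/7)·(-3, 5) + (5/7)·(-12, 0) = (-66/7, 10/7).

(-66/7, 10/7)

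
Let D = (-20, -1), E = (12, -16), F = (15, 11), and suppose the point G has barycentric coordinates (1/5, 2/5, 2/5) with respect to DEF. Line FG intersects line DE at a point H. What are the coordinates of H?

(4/3, -11)

Line FG meets DE where the F-coordinate vanishes; zeroing G's F-weight and renormalizing leaves D, E-weights 1/5 : 2/5 → (1/3, 2/3).
So H = (1/3)·D + (2/3)·E = (4/3, -11).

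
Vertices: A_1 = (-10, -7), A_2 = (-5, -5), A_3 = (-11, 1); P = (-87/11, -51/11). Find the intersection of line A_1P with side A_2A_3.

Barycentric coordinates of P with respect to A_1A_2A_3: (4/11, 5/11, 2/11).
On side A_2A_3 the A_1-coordinate is zero; dropping P's A_1-weight 4/11 and renormalizing the remaining 5/11 : 2/11 gives weights 5/7, 2/7 on A_2, A_3.
Q = (5/7)·(-5, -5) + (2/7)·(-11, 1) = (-47/7, -23/7).

(-47/7, -23/7)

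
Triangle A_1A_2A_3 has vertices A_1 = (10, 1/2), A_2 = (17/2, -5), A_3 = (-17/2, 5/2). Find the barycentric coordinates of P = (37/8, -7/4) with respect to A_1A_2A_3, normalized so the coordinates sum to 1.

(1/4, 1/2, 1/4)

Signed area of the reference triangle: [A_1A_2A_3] = ½·(10·(-5−(5/2)) + (17/2)·(5/2−(1/2)) + (-17/2)·(1/2−(-5))) = ½·(-75 + 17 − 187/4) = -419/8.
[PA_2A_3] = ½·((37/8)·(-5−(5/2)) + (17/2)·(5/2−(-7/4)) + (-17/2)·(-7/4−(-5))) = ½·(-555/16 + 289/8 − 221/8) = -419/32, so the A_1-coordinate is (-419/32)/(-419/8) = 1/4.
[A_1PA_3] = ½·(10·(-7/4−(5/2)) + (37/8)·(5/2−(1/2)) + (-17/2)·(1/2−(-7/4))) = ½·(-85/2 + 37/4 − 153/8) = -419/16, so the A_2-coordinate is 1/2.
[A_1A_2P] = ½·(10·(-5−(-7/4)) + (17/2)·(-7/4−(1/2)) + (37/8)·(1/2−(-5))) = ½·(-65/2 − 153/8 + 407/16) = -419/32, so the A_3-coordinate is 1/4.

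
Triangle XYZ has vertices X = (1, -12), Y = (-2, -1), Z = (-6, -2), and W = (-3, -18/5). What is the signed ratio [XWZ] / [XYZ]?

[XYZ] = ½·(1·(-1−(-2)) + (-2)·(-2−(-12)) + (-6)·(-12−(-1))) = ½·(1 − 20 + 66) = 47/2.
[XWZ] = ½·(1·(-18/5−(-2)) + (-3)·(-2−(-12)) + (-6)·(-12−(-18/5))) = ½·(-8/5 − 30 + 252/5) = 47/5, so the ratio is (47/5)/(47/2) = 2/5.

2/5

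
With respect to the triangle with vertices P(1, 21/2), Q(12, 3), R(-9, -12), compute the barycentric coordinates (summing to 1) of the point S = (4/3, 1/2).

Signed area of the reference triangle: [PQR] = ½·(1·(3−(-12)) + 12·(-12−(21/2)) + (-9)·(21/2−3)) = ½·(15 − 270 − 135/2) = -645/4.
[SQR] = ½·((4/3)·(3−(-12)) + 12·(-12−(1/2)) + (-9)·(1/2−3)) = ½·(20 − 150 + 45/2) = -215/4, so the P-coordinate is (-215/4)/(-645/4) = 1/3.
[PSR] = ½·(1·(1/2−(-12)) + (4/3)·(-12−(21/2)) + (-9)·(21/2−(1/2))) = ½·(25/2 − 30 − 90) = -215/4, so the Q-coordinate is 1/3.
[PQS] = ½·(1·(3−(1/2)) + 12·(1/2−(21/2)) + (4/3)·(21/2−3)) = ½·(5/2 − 120 + 10) = -215/4, so the R-coordinate is 1/3.
Check: 1/3 + 1/3 + 1/3 = 1.

(1/3, 1/3, 1/3)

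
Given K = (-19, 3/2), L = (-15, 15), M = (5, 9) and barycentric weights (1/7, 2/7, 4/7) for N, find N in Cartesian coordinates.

(-29/7, 135/14)

N = (1/7)·K + (2/7)·L + (4/7)·M.
x-coordinate: (1/7)·(-19) + (2/7)·(-15) + (4/7)·5 = -29/7.
y-coordinate: (1/7)·(3/2) + (2/7)·15 + (4/7)·9 = 135/14.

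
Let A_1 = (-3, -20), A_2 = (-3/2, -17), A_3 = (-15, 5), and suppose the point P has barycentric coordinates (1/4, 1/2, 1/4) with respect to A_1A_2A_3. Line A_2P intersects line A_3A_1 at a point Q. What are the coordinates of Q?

Line A_2P meets A_3A_1 where the A_2-coordinate vanishes; zeroing P's A_2-weight and renormalizing leaves A_3, A_1-weights 1/4 : 1/4 → (1/2, 1/2).
So Q = (1/2)·A_3 + (1/2)·A_1 = (-9, -15/2).

(-9, -15/2)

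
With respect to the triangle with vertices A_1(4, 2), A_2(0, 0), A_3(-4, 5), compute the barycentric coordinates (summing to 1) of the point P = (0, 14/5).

Signed area of the reference triangle: [A_1A_2A_3] = ½·(4·(0−5) + 0·(5−2) + (-4)·(2−0)) = ½·(-20 + 0 − 8) = -14.
[PA_2A_3] = ½·(0·(0−5) + 0·(5−(14/5)) + (-4)·(14/5−0)) = ½·(0 + 0 − 56/5) = -28/5, so the A_1-coordinate is (-28/5)/(-14) = 2/5.
[A_1PA_3] = ½·(4·(14/5−5) + 0·(5−2) + (-4)·(2−(14/5))) = ½·(-44/5 + 0 + 16/5) = -14/5, so the A_2-coordinate is 1/5.
[A_1A_2P] = ½·(4·(0−(14/5)) + 0·(14/5−2) + 0·(2−0)) = ½·(-56/5 + 0 + 0) = -28/5, so the A_3-coordinate is 2/5.

(2/5, 1/5, 2/5)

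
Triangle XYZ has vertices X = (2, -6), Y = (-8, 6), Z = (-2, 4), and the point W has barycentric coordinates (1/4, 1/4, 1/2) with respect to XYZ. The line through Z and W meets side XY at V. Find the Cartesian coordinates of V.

Line ZW meets XY where the Z-coordinate vanishes; zeroing W's Z-weight and renormalizing leaves X, Y-weights 1/4 : 1/4 → (1/2, 1/2).
So V = (1/2)·X + (1/2)·Y = (-3, 0).

(-3, 0)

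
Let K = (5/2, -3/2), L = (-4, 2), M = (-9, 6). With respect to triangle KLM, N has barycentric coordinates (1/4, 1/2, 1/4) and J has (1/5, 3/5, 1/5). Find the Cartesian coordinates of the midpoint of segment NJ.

Barycentric coordinates of the midpoint are the average: (9/40, 11/20, 9/40).
Converting: (9/40)·K + (11/20)·L + (9/40)·M = (-293/80, 169/80).

(-293/80, 169/80)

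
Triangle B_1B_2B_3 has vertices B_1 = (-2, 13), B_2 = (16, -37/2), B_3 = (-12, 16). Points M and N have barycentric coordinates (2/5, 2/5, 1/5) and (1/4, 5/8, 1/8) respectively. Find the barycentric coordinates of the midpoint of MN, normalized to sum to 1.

Since both coordinate triples sum to 1, the midpoint's barycentrics are the componentwise average.
(2/5+1/4)/2 = 13/40; similarly 41/80 and 13/80.

(13/40, 41/80, 13/80)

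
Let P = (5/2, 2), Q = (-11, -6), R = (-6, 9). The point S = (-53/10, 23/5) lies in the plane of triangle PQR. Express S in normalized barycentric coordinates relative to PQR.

(1/5, 1/5, 3/5)

Signed area of the reference triangle: [PQR] = ½·((5/2)·(-6−9) + (-11)·(9−2) + (-6)·(2−(-6))) = ½·(-75/2 − 77 − 48) = -325/4.
[SQR] = ½·((-53/10)·(-6−9) + (-11)·(9−(23/5)) + (-6)·(23/5−(-6))) = ½·(159/2 − 242/5 − 318/5) = -65/4, so the P-coordinate is (-65/4)/(-325/4) = 1/5.
[PSR] = ½·((5/2)·(23/5−9) + (-53/10)·(9−2) + (-6)·(2−(23/5))) = ½·(-11 − 371/10 + 78/5) = -65/4, so the Q-coordinate is 1/5.
[PQS] = ½·((5/2)·(-6−(23/5)) + (-11)·(23/5−2) + (-53/10)·(2−(-6))) = ½·(-53/2 − 143/5 − 212/5) = -195/4, so the R-coordinate is 3/5.
Check: 1/5 + 1/5 + 3/5 = 1.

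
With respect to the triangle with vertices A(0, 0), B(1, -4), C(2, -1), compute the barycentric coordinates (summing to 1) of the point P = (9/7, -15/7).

Signed area of the reference triangle: [ABC] = ½·(0·(-4−(-1)) + 1·(-1−0) + 2·(0−(-4))) = ½·(0 − 1 + 8) = 7/2.
[PBC] = ½·((9/7)·(-4−(-1)) + 1·(-1−(-15/7)) + 2·(-15/7−(-4))) = ½·(-27/7 + 8/7 + 26/7) = 1/2, so the A-coordinate is (1/2)/(7/2) = 1/7.
[APC] = ½·(0·(-15/7−(-1)) + (9/7)·(-1−0) + 2·(0−(-15/7))) = ½·(0 − 9/7 + 30/7) = 3/2, so the B-coordinate is 3/7.
[ABP] = ½·(0·(-4−(-15/7)) + 1·(-15/7−0) + (9/7)·(0−(-4))) = ½·(0 − 15/7 + 36/7) = 3/2, so the C-coordinate is 3/7.
Check: 1/7 + 3/7 + 3/7 = 1.

(1/7, 3/7, 3/7)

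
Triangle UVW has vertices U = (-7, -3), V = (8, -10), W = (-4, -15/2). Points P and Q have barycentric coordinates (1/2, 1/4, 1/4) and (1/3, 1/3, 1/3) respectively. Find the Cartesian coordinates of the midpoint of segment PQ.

(-7/4, -305/48)

Barycentric coordinates of the midpoint are the average: (5/12, 7/24, 7/24).
Converting: (5/12)·U + (7/24)·V + (7/24)·W = (-7/4, -305/48).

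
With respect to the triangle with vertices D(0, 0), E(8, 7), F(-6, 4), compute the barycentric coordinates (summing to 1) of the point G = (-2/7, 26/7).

(2/7, 2/7, 3/7)

Signed area of the reference triangle: [DEF] = ½·(0·(7−4) + 8·(4−0) + (-6)·(0−7)) = ½·(0 + 32 + 42) = 37.
[GEF] = ½·((-2/7)·(7−4) + 8·(4−(26/7)) + (-6)·(26/7−7)) = ½·(-6/7 + 16/7 + 138/7) = 74/7, so the D-coordinate is (74/7)/37 = 2/7.
[DGF] = ½·(0·(26/7−4) + (-2/7)·(4−0) + (-6)·(0−(26/7))) = ½·(0 − 8/7 + 156/7) = 74/7, so the E-coordinate is 2/7.
[DEG] = ½·(0·(7−(26/7)) + 8·(26/7−0) + (-2/7)·(0−7)) = ½·(0 + 208/7 + 2) = 111/7, so the F-coordinate is 3/7.
Check: 2/7 + 2/7 + 3/7 = 1.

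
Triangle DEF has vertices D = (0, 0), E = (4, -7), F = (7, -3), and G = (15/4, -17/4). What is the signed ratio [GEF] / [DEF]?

[DEF] = ½·(0·(-7−(-3)) + 4·(-3−0) + 7·(0−(-7))) = ½·(0 − 12 + 49) = 37/2.
[GEF] = ½·((15/4)·(-7−(-3)) + 4·(-3−(-17/4)) + 7·(-17/4−(-7))) = ½·(-15 + 5 + 77/4) = 37/8, so the ratio is (37/8)/(37/2) = 1/4.

1/4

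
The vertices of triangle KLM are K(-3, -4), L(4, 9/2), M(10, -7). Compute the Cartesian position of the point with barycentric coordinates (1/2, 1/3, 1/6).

N = (1/2)·K + (1/3)·L + (1/6)·M.
x-coordinate: (1/2)·(-3) + (1/3)·4 + (1/6)·10 = 3/2.
y-coordinate: (1/2)·(-4) + (1/3)·(9/2) + (1/6)·(-7) = -5/3.

(3/2, -5/3)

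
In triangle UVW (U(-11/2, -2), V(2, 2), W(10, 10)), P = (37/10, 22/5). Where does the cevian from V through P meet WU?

Barycentric coordinates of P with respect to UVW: (1/5, 2/5, 2/5).
On side WU the V-coordinate is zero; dropping P's V-weight 2/5 and renormalizing the remaining 2/5 : 1/5 gives weights 2/3, 1/3 on W, U.
Q = (2/3)·(10, 10) + (1/3)·(-11/2, -2) = (29/6, 6).

(29/6, 6)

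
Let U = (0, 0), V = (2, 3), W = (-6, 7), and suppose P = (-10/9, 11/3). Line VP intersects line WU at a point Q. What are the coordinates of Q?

(-18/5, 21/5)

Barycentric coordinates of P with respect to UVW: (2/9, 4/9, 1/3).
On side WU the V-coordinate is zero; dropping P's V-weight 4/9 and renormalizing the remaining 1/3 : 2/9 gives weights 3/5, 2/5 on W, U.
Q = (3/5)·(-6, 7) + (2/5)·(0, 0) = (-18/5, 21/5).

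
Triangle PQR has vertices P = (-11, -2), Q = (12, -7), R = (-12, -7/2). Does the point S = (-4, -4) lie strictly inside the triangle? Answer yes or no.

Barycentric coordinates of S: (32/79, 25/79, 22/79).
The three coordinates are positive, positive, positive; a point is interior exactly when all three are positive.

yes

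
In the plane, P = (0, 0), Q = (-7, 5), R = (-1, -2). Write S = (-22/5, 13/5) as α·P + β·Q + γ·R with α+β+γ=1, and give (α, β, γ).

Signed area of the reference triangle: [PQR] = ½·(0·(5−(-2)) + (-7)·(-2−0) + (-1)·(0−5)) = ½·(0 + 14 + 5) = 19/2.
[SQR] = ½·((-22/5)·(5−(-2)) + (-7)·(-2−(13/5)) + (-1)·(13/5−5)) = ½·(-154/5 + 161/5 + 12/5) = 19/10, so the P-coordinate is (19/10)/(19/2) = 1/5.
[PSR] = ½·(0·(13/5−(-2)) + (-22/5)·(-2−0) + (-1)·(0−(13/5))) = ½·(0 + 44/5 + 13/5) = 57/10, so the Q-coordinate is 3/5.
[PQS] = ½·(0·(5−(13/5)) + (-7)·(13/5−0) + (-22/5)·(0−5)) = ½·(0 − 91/5 + 22) = 19/10, so the R-coordinate is 1/5.

(1/5, 3/5, 1/5)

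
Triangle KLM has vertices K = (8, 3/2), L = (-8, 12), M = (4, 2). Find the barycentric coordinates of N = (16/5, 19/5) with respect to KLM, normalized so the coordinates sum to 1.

(2/5, 1/5, 2/5)

Signed area of the reference triangle: [KLM] = ½·(8·(12−2) + (-8)·(2−(3/2)) + 4·(3/2−12)) = ½·(80 − 4 − 42) = 17.
[NLM] = ½·((16/5)·(12−2) + (-8)·(2−(19/5)) + 4·(19/5−12)) = ½·(32 + 72/5 − 164/5) = 34/5, so the K-coordinate is (34/5)/17 = 2/5.
[KNM] = ½·(8·(19/5−2) + (16/5)·(2−(3/2)) + 4·(3/2−(19/5))) = ½·(72/5 + 8/5 − 46/5) = 17/5, so the L-coordinate is 1/5.
[KLN] = ½·(8·(12−(19/5)) + (-8)·(19/5−(3/2)) + (16/5)·(3/2−12)) = ½·(328/5 − 92/5 − 168/5) = 34/5, so the M-coordinate is 2/5.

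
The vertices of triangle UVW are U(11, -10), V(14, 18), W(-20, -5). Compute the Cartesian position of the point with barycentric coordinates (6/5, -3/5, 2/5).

(-16/5, -124/5)

P = (6/5)·U + (-3/5)·V + (2/5)·W.
x-coordinate: (6/5)·11 + (-3/5)·14 + (2/5)·(-20) = -16/5.
y-coordinate: (6/5)·(-10) + (-3/5)·18 + (2/5)·(-5) = -124/5.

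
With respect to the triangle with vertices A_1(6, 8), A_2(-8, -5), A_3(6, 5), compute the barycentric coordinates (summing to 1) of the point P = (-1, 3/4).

(1/4, 1/2, 1/4)

Signed area of the reference triangle: [A_1A_2A_3] = ½·(6·(-5−5) + (-8)·(5−8) + 6·(8−(-5))) = ½·(-60 + 24 + 78) = 21.
[PA_2A_3] = ½·((-1)·(-5−5) + (-8)·(5−(3/4)) + 6·(3/4−(-5))) = ½·(10 − 34 + 69/2) = 21/4, so the A_1-coordinate is (21/4)/21 = 1/4.
[A_1PA_3] = ½·(6·(3/4−5) + (-1)·(5−8) + 6·(8−(3/4))) = ½·(-51/2 + 3 + 87/2) = 21/2, so the A_2-coordinate is 1/2.
[A_1A_2P] = ½·(6·(-5−(3/4)) + (-8)·(3/4−8) + (-1)·(8−(-5))) = ½·(-69/2 + 58 − 13) = 21/4, so the A_3-coordinate is 1/4.
Check: 1/4 + 1/2 + 1/4 = 1.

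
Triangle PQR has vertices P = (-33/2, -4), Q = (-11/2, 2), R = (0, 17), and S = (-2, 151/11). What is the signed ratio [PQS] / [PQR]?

[PQR] = ½·((-33/2)·(2−17) + (-11/2)·(17−(-4)) + 0·(-4−2)) = ½·(495/2 − 231/2 + 0) = 66.
[PQS] = ½·((-33/2)·(2−(151/11)) + (-11/2)·(151/11−(-4)) + (-2)·(-4−2)) = ½·(387/2 − 195/2 + 12) = 54, so the ratio is 54/66 = 9/11.

9/11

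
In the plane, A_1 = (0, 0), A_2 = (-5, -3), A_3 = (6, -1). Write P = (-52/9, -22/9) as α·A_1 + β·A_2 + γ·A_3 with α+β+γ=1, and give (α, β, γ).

Signed area of the reference triangle: [A_1A_2A_3] = ½·(0·(-3−(-1)) + (-5)·(-1−0) + 6·(0−(-3))) = ½·(0 + 5 + 18) = 23/2.
[PA_2A_3] = ½·((-52/9)·(-3−(-1)) + (-5)·(-1−(-22/9)) + 6·(-22/9−(-3))) = ½·(104/9 − 65/9 + 10/3) = 23/6, so the A_1-coordinate is (23/6)/(23/2) = 1/3.
[A_1PA_3] = ½·(0·(-22/9−(-1)) + (-52/9)·(-1−0) + 6·(0−(-22/9))) = ½·(0 + 52/9 + 44/3) = 92/9, so the A_2-coordinate is 8/9.
[A_1A_2P] = ½·(0·(-3−(-22/9)) + (-5)·(-22/9−0) + (-52/9)·(0−(-3))) = ½·(0 + 110/9 − 52/3) = -23/9, so the A_3-coordinate is -2/9.
Check: 1/3 + 8/9 − 2/9 = 1.

(1/3, 8/9, -2/9)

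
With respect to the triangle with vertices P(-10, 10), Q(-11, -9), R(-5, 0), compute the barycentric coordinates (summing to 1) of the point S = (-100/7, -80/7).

(1/7, 10/7, -4/7)

Signed area of the reference triangle: [PQR] = ½·((-10)·(-9−0) + (-11)·(0−10) + (-5)·(10−(-9))) = ½·(90 + 110 − 95) = 105/2.
[SQR] = ½·((-100/7)·(-9−0) + (-11)·(0−(-80/7)) + (-5)·(-80/7−(-9))) = ½·(900/7 − 880/7 + 85/7) = 15/2, so the P-coordinate is (15/2)/(105/2) = 1/7.
[PSR] = ½·((-10)·(-80/7−0) + (-100/7)·(0−10) + (-5)·(10−(-80/7))) = ½·(800/7 + 1000/7 − 750/7) = 75, so the Q-coordinate is 10/7.
[PQS] = ½·((-10)·(-9−(-80/7)) + (-11)·(-80/7−10) + (-100/7)·(10−(-9))) = ½·(-170/7 + 1650/7 − 1900/7) = -30, so the R-coordinate is -4/7.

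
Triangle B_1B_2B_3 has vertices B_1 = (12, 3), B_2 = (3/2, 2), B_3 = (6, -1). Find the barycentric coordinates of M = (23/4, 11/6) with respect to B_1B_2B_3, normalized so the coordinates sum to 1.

Signed area of the reference triangle: [B_1B_2B_3] = ½·(12·(2−(-1)) + (3/2)·(-1−3) + 6·(3−2)) = ½·(36 − 6 + 6) = 18.
[MB_2B_3] = ½·((23/4)·(2−(-1)) + (3/2)·(-1−(11/6)) + 6·(11/6−2)) = ½·(69/4 − 17/4 − 1) = 6, so the B_1-coordinate is 6/18 = 1/3.
[B_1MB_3] = ½·(12·(11/6−(-1)) + (23/4)·(-1−3) + 6·(3−(11/6))) = ½·(34 − 23 + 7) = 9, so the B_2-coordinate is 1/2.
[B_1B_2M] = ½·(12·(2−(11/6)) + (3/2)·(11/6−3) + (23/4)·(3−2)) = ½·(2 − 7/4 + 23/4) = 3, so the B_3-coordinate is 1/6.

(1/3, 1/2, 1/6)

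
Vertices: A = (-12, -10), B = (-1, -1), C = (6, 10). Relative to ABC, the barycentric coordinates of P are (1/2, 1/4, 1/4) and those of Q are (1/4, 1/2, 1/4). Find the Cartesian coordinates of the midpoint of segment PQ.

(-27/8, -13/8)

Barycentric coordinates of the midpoint are the average: (3/8, 3/8, 1/4).
Converting: (3/8)·A + (3/8)·B + (1/4)·C = (-27/8, -13/8).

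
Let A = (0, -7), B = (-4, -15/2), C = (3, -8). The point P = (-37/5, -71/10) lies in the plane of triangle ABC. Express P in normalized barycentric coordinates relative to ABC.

(1/5, 7/5, -3/5)

Signed area of the reference triangle: [ABC] = ½·(0·(-15/2−(-8)) + (-4)·(-8−(-7)) + 3·(-7−(-15/2))) = ½·(0 + 4 + 3/2) = 11/4.
[PBC] = ½·((-37/5)·(-15/2−(-8)) + (-4)·(-8−(-71/10)) + 3·(-71/10−(-15/2))) = ½·(-37/10 + 18/5 + 6/5) = 11/20, so the A-coordinate is (11/20)/(11/4) = 1/5.
[APC] = ½·(0·(-71/10−(-8)) + (-37/5)·(-8−(-7)) + 3·(-7−(-71/10))) = ½·(0 + 37/5 + 3/10) = 77/20, so the B-coordinate is 7/5.
[ABP] = ½·(0·(-15/2−(-71/10)) + (-4)·(-71/10−(-7)) + (-37/5)·(-7−(-15/2))) = ½·(0 + 2/5 − 37/10) = -33/20, so the C-coordinate is -3/5.
Check: 1/5 + 7/5 − 3/5 = 1.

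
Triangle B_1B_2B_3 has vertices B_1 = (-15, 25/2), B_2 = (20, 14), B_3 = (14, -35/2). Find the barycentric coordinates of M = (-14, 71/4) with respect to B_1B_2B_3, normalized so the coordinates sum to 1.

Signed area of the reference triangle: [B_1B_2B_3] = ½·((-15)·(14−(-35/2)) + 20·(-35/2−(25/2)) + 14·(25/2−14)) = ½·(-945/2 − 600 − 21) = -2187/4.
[MB_2B_3] = ½·((-14)·(14−(-35/2)) + 20·(-35/2−(71/4)) + 14·(71/4−14)) = ½·(-441 − 705 + 105/2) = -2187/4, so the B_1-coordinate is (-2187/4)/(-2187/4) = 1.
[B_1MB_3] = ½·((-15)·(71/4−(-35/2)) + (-14)·(-35/2−(25/2)) + 14·(25/2−(71/4))) = ½·(-2115/4 + 420 − 147/2) = -729/8, so the B_2-coordinate is 1/6.
[B_1B_2M] = ½·((-15)·(14−(71/4)) + 20·(71/4−(25/2)) + (-14)·(25/2−14)) = ½·(225/4 + 105 + 21) = 729/8, so the B_3-coordinate is -1/6.

(1, 1/6, -1/6)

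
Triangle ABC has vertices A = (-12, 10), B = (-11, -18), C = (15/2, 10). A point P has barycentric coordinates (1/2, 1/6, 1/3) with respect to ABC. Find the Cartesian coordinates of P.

P = (1/2)·A + (1/6)·B + (1/3)·C.
x-coordinate: (1/2)·(-12) + (1/6)·(-11) + (1/3)·(15/2) = -16/3.
y-coordinate: (1/2)·10 + (1/6)·(-18) + (1/3)·10 = 16/3.

(-16/3, 16/3)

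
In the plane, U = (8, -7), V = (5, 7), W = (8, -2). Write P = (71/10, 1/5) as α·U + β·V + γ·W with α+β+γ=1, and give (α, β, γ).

Signed area of the reference triangle: [UVW] = ½·(8·(7−(-2)) + 5·(-2−(-7)) + 8·(-7−7)) = ½·(72 + 25 − 112) = -15/2.
[PVW] = ½·((71/10)·(7−(-2)) + 5·(-2−(1/5)) + 8·(1/5−7)) = ½·(639/10 − 11 − 272/5) = -3/4, so the U-coordinate is (-3/4)/(-15/2) = 1/10.
[UPW] = ½·(8·(1/5−(-2)) + (71/10)·(-2−(-7)) + 8·(-7−(1/5))) = ½·(88/5 + 71/2 − 288/5) = -9/4, so the V-coordinate is 3/10.
[UVP] = ½·(8·(7−(1/5)) + 5·(1/5−(-7)) + (71/10)·(-7−7)) = ½·(272/5 + 36 − 497/5) = -9/2, so the W-coordinate is 3/5.

(1/10, 3/10, 3/5)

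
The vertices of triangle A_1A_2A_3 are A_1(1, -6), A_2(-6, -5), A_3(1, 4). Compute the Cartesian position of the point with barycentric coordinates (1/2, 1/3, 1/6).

(-4/3, -4)

P = (1/2)·A_1 + (1/3)·A_2 + (1/6)·A_3.
x-coordinate: (1/2)·1 + (1/3)·(-6) + (1/6)·1 = -4/3.
y-coordinate: (1/2)·(-6) + (1/3)·(-5) + (1/6)·4 = -4.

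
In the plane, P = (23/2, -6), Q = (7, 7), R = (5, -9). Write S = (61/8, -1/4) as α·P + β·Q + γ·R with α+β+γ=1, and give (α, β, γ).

Signed area of the reference triangle: [PQR] = ½·((23/2)·(7−(-9)) + 7·(-9−(-6)) + 5·(-6−7)) = ½·(184 − 21 − 65) = 49.
[SQR] = ½·((61/8)·(7−(-9)) + 7·(-9−(-1/4)) + 5·(-1/4−7)) = ½·(122 − 245/4 − 145/4) = 49/4, so the P-coordinate is (49/4)/49 = 1/4.
[PSR] = ½·((23/2)·(-1/4−(-9)) + (61/8)·(-9−(-6)) + 5·(-6−(-1/4))) = ½·(805/8 − 183/8 − 115/4) = 49/2, so the Q-coordinate is 1/2.
[PQS] = ½·((23/2)·(7−(-1/4)) + 7·(-1/4−(-6)) + (61/8)·(-6−7)) = ½·(667/8 + 161/4 − 793/8) = 49/4, so the R-coordinate is 1/4.

(1/4, 1/2, 1/4)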